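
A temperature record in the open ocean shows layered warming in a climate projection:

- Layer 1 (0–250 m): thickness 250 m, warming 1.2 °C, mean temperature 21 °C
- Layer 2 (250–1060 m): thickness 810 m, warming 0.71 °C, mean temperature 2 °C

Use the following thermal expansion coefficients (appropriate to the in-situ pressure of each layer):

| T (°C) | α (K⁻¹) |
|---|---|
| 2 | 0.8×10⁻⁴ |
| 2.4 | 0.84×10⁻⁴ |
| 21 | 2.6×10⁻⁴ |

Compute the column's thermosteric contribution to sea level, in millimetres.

about 124 mm

Layer 1 at 21 °C → α = 2.6×10⁻⁴ K⁻¹
Layer 2 at 2 °C → α = 0.8×10⁻⁴ K⁻¹
0–250 m: 1.2 × 2.6×10⁻⁴ × 250 = 0.07800 m
250–1060 m: 0.8×10⁻⁴ × 810 × 0.71 = 0.046008 m
Δh = 0.07800 + 0.046008 = 0.124008 m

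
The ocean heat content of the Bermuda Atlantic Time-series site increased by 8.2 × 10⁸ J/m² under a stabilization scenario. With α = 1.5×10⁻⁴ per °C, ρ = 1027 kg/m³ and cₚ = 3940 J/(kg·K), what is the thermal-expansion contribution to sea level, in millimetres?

Δh = 30 mm

Δh = αQ/(ρcₚ) = 1.5×10⁻⁴ × 8.2×10⁸ / (1027 × 3940) ≈ 0.030398 m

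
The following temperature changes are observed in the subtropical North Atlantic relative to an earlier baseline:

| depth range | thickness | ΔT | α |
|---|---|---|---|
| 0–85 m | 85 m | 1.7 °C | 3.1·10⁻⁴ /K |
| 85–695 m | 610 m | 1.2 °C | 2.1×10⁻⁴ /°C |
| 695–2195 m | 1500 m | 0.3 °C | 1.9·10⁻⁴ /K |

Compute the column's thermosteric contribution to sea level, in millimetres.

1.7 × 85 × 3.1×10⁻⁴ = 0.044795 m
85–695 m: 1.2 × 2.1×10⁻⁴ × 610 = 0.15372 m
Layer 3: 0.3 × 1500 × 1.9×10⁻⁴ = 0.08550 m
Δh = 0.044795 + 0.15372 + 0.08550 = 0.284015 m

Δh = 280 mm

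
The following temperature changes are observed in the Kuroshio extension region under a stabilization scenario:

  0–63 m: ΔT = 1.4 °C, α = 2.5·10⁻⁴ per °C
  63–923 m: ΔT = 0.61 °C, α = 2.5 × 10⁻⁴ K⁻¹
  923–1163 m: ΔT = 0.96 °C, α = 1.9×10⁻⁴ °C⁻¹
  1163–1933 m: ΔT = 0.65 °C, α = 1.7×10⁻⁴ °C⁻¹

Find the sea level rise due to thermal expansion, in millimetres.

280 mm

0–63 m: 2.5×10⁻⁴ × 1.4 × 63 = 0.02205 m
860 × 2.5×10⁻⁴ × 0.61 = 0.13115 m
Layer 3: 240 × 0.96 × 1.9×10⁻⁴ = 0.043776 m
1163–1933 m: 1.7×10⁻⁴ × 0.65 × 770 = 0.085085 m
Δh = 0.02205 + 0.13115 + 0.043776 + 0.085085 = 0.282061 m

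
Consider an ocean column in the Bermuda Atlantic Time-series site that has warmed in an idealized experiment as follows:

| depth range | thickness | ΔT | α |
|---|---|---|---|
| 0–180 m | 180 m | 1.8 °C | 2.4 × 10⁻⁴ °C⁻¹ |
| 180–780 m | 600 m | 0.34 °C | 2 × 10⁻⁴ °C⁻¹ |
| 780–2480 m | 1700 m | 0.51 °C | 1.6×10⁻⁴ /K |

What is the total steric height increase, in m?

0–180 m: 2.4×10⁻⁴ × 1.8 × 180 = 0.07776 m
180–780 m: 2×10⁻⁴ × 0.34 × 600 = 0.04080 m
1.6×10⁻⁴ × 0.51 × 1700 = 0.13872 m
Δh = 0.07776 + 0.04080 + 0.13872 = 0.25728 m

Δh ≈ 0.26 m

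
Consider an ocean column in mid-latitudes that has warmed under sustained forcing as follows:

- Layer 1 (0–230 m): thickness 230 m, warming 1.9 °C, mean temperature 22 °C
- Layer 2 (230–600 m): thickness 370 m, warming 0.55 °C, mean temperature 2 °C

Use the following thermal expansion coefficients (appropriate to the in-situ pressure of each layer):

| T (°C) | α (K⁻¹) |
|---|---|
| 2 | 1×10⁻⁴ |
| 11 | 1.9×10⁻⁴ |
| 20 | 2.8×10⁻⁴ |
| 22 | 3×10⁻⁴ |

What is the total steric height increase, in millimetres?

150 mm

Layer 1 at 22 °C → α = 3×10⁻⁴ K⁻¹
Layer 2 at 2 °C → α = 1×10⁻⁴ K⁻¹
Layer 1: 3×10⁻⁴ × 230 × 1.9 = 0.13110 m
1×10⁻⁴ × 370 × 0.55 = 0.02035 m
Δh = 0.13110 + 0.02035 = 0.15145 m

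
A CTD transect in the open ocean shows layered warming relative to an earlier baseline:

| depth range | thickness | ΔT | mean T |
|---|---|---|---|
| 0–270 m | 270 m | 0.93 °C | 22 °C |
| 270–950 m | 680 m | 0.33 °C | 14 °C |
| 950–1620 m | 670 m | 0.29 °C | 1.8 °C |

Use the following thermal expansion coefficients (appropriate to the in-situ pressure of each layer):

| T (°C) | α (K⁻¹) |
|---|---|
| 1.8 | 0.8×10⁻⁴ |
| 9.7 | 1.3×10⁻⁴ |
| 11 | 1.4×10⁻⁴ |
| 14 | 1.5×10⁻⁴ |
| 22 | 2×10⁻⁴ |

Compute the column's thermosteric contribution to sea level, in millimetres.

about 99.4 mm

Layer 1 at 22 °C → α = 2×10⁻⁴ K⁻¹
Layer 2 at 14 °C → α = 1.5×10⁻⁴ K⁻¹
Layer 3 at 1.8 °C → α = 0.8×10⁻⁴ K⁻¹
0–270 m: 0.93 × 2×10⁻⁴ × 270 = 0.05022 m
270–950 m: 0.33 × 680 × 1.5×10⁻⁴ = 0.03366 m
0.8×10⁻⁴ × 0.29 × 670 = 0.015544 m
Δh = 0.05022 + 0.03366 + 0.015544 = 0.099424 m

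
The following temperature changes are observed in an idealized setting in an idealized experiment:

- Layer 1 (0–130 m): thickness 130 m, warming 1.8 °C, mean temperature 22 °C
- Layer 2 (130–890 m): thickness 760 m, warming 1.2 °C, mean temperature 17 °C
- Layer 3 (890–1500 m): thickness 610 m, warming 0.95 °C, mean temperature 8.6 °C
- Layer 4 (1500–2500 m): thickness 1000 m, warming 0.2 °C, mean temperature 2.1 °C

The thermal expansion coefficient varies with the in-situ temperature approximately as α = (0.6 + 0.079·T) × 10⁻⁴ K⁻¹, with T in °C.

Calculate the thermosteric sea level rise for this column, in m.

Layer 1: α = (0.6 + 0.079×22)×10⁻⁴ = 2.338×10⁻⁴ K⁻¹
Layer 2: α = (0.6 + 0.079×17)×10⁻⁴ = 1.943×10⁻⁴ K⁻¹
Layer 3: α = (0.6 + 0.079×8.6)×10⁻⁴ = 1.2794×10⁻⁴ K⁻¹
Layer 4: α = (0.6 + 0.079×2.1)×10⁻⁴ = 0.7659×10⁻⁴ K⁻¹
1.8 × 130 × 2.338×10⁻⁴ = 0.0547092 m
1.2 × 760 × 1.943×10⁻⁴ = 0.1772016 m
Layer 3: 0.95 × 1.2794×10⁻⁴ × 610 = 0.07414123 m
Layer 4: 1000 × 0.7659×10⁻⁴ × 0.2 = 0.015318 m
Δh = 0.0547092 + 0.1772016 + 0.07414123 + 0.015318 = 0.32137003 m ≈ 0.32 m

Δh ≈ 0.32 m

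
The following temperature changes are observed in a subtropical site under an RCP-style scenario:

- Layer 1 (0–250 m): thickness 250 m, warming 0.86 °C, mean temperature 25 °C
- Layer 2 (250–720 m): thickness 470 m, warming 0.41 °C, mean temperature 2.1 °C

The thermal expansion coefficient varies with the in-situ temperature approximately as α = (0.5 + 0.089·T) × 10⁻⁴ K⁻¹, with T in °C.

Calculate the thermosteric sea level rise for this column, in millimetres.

Layer 1: α = (0.5 + 0.089×25)×10⁻⁴ = 2.725×10⁻⁴ K⁻¹
Layer 2: α = (0.5 + 0.089×2.1)×10⁻⁴ = 0.6869×10⁻⁴ K⁻¹
0–250 m: 2.725×10⁻⁴ × 0.86 × 250 = 0.0585875 m
250–720 m: 0.6869×10⁻⁴ × 0.41 × 470 = 0.013236563 m
Δh = 0.0585875 + 0.013236563 = 0.071824063 m

Δh ≈ 71.8 mm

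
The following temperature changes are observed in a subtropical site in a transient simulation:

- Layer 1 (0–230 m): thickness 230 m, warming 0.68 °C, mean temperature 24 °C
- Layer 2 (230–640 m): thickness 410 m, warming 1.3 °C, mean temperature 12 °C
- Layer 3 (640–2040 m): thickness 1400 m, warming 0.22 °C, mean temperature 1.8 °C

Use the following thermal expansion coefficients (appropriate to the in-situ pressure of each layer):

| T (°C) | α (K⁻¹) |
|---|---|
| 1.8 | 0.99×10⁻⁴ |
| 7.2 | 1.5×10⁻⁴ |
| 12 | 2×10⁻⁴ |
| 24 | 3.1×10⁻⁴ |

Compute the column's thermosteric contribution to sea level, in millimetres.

Δh = 186 mm

Layer 1 at 24 °C → α = 3.1×10⁻⁴ K⁻¹
Layer 2 at 12 °C → α = 2×10⁻⁴ K⁻¹
Layer 3 at 1.8 °C → α = 0.99×10⁻⁴ K⁻¹
0–230 m: 230 × 0.68 × 3.1×10⁻⁴ = 0.048484 m
Layer 2: 1.3 × 410 × 2×10⁻⁴ = 0.10660 m
0.99×10⁻⁴ × 1400 × 0.22 = 0.030492 m
Δh = 0.048484 + 0.10660 + 0.030492 = 0.185576 m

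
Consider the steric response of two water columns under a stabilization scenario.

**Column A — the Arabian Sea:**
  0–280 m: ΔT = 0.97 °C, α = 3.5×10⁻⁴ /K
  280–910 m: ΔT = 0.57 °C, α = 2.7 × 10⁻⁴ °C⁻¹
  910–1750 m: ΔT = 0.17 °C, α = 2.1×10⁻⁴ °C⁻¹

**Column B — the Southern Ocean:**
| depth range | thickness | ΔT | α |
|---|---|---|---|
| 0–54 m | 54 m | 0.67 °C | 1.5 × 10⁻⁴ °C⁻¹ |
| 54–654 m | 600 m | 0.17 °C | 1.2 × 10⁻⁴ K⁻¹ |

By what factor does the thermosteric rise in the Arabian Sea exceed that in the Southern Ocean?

A 0–280 m: 0.97 × 280 × 3.5×10⁻⁴ = 0.09506 m
A 280–910 m: 0.57 × 2.7×10⁻⁴ × 630 = 0.096957 m
A 910–1750 m: 840 × 2.1×10⁻⁴ × 0.17 = 0.029988 m
A total: 0.222005 m
B Layer 1: 54 × 1.5×10⁻⁴ × 0.67 = 0.005427 m
B 600 × 0.17 × 1.2×10⁻⁴ = 0.01224 m
B total: 0.017667 m
Ratio: 0.222005 / 0.017667 ≈ 12.57

12.6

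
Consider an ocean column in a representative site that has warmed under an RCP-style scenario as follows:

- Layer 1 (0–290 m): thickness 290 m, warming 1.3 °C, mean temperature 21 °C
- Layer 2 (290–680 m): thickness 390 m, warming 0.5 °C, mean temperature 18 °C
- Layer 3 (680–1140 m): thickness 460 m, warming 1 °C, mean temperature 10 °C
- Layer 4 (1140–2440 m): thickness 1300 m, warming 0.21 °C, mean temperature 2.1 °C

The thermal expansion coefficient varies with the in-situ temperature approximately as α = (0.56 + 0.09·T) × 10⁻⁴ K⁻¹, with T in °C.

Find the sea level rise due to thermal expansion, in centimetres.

22.2 cm

Layer 1: α = (0.56 + 0.09×21)×10⁻⁴ = 2.45×10⁻⁴ K⁻¹
Layer 2: α = (0.56 + 0.09×18)×10⁻⁴ = 2.18×10⁻⁴ K⁻¹
Layer 3: α = (0.56 + 0.09×10)×10⁻⁴ = 1.46×10⁻⁴ K⁻¹
Layer 4: α = (0.56 + 0.09×2.1)×10⁻⁴ = 0.749×10⁻⁴ K⁻¹
Layer 1: 290 × 1.3 × 2.45×10⁻⁴ = 0.092365 m
290–680 m: 2.18×10⁻⁴ × 390 × 0.5 = 0.04251 m
1 × 460 × 1.46×10⁻⁴ = 0.06716 m
1140–2440 m: 0.21 × 1300 × 0.749×10⁻⁴ = 0.0204477 m
Δh = 0.092365 + 0.04251 + 0.06716 + 0.0204477 = 0.2224827 m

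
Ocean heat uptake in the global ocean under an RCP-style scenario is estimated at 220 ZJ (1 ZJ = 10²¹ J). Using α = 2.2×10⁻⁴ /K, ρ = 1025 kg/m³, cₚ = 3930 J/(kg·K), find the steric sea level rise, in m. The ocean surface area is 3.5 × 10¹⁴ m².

Δh = 0.034 m

Per unit area: Q = 220×10²¹ / (3.5×10¹⁴) ≈ 6.286×10⁸ J/m²
Δh = αQ/(ρcₚ) = 2.2×10⁻⁴ × 6.286×10⁸ / (1025 × 3930) ≈ 0.034331 m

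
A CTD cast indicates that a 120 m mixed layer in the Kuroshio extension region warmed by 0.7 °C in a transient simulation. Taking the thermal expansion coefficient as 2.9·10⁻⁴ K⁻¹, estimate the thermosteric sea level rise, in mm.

about 24.4 mm

Δh = αΔT·H = 2.9×10⁻⁴ × 0.7 × 120 = 0.02436 m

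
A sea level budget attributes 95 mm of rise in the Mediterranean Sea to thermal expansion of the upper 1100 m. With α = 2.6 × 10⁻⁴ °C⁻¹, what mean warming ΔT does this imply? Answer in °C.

about 0.332 °C

ΔT = Δh/(αH) = 0.095 / (2.6×10⁻⁴ × 1100) ≈ 0.3322 °C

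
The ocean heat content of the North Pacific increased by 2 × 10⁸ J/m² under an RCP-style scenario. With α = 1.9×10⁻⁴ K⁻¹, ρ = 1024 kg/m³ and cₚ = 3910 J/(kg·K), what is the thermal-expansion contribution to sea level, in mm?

Δh = αQ/(ρcₚ) = 1.9×10⁻⁴ × 2×10⁸ / (1024 × 3910) ≈ 0.0094909 m

about 9.49 mm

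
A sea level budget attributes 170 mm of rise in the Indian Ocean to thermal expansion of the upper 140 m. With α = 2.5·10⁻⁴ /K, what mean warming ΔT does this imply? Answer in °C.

ΔT ≈ 4.86 °C

ΔT = Δh/(αH) = 0.17 / (2.5×10⁻⁴ × 140) ≈ 4.857 °C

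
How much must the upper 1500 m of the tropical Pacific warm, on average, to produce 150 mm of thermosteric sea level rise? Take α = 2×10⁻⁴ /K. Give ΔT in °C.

ΔT = Δh/(αH) = 0.15 / (2×10⁻⁴ × 1500) = 0.5000 °C

0.500 °C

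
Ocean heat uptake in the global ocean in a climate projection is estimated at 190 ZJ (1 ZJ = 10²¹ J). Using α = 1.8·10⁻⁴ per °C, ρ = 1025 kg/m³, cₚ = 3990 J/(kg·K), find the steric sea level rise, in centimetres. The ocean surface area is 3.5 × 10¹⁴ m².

Per unit area: Q = 190×10²¹ / (3.5×10¹⁴) ≈ 5.429×10⁸ J/m²
Δh = αQ/(ρcₚ) = 1.8×10⁻⁴ × 5.429×10⁸ / (1025 × 3990) ≈ 0.023894 m

about 2.39 cm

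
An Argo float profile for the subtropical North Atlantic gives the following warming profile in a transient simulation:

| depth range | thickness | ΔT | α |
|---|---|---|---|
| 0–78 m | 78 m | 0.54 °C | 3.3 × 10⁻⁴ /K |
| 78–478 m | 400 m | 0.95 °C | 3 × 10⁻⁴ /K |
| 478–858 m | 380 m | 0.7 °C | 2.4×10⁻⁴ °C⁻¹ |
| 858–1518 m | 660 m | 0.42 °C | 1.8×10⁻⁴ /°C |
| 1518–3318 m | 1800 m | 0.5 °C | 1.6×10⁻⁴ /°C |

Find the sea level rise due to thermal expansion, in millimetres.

0–78 m: 0.54 × 3.3×10⁻⁴ × 78 = 0.0138996 m
Layer 2: 400 × 3×10⁻⁴ × 0.95 = 0.11400 m
380 × 0.7 × 2.4×10⁻⁴ = 0.06384 m
Layer 4: 660 × 0.42 × 1.8×10⁻⁴ = 0.049896 m
1800 × 1.6×10⁻⁴ × 0.5 = 0.14400 m
Δh = 0.0138996 + 0.11400 + 0.06384 + 0.049896 + 0.14400 = 0.3856356 m ≈ 390 mm

Δh ≈ 390 mm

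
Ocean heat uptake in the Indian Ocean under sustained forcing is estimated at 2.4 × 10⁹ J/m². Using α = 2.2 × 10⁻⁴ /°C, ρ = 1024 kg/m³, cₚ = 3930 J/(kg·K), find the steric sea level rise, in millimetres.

Δh = αQ/(ρcₚ) = 2.2×10⁻⁴ × 2.4×10⁹ / (1024 × 3930) ≈ 0.13120 m

Δh ≈ 131 mm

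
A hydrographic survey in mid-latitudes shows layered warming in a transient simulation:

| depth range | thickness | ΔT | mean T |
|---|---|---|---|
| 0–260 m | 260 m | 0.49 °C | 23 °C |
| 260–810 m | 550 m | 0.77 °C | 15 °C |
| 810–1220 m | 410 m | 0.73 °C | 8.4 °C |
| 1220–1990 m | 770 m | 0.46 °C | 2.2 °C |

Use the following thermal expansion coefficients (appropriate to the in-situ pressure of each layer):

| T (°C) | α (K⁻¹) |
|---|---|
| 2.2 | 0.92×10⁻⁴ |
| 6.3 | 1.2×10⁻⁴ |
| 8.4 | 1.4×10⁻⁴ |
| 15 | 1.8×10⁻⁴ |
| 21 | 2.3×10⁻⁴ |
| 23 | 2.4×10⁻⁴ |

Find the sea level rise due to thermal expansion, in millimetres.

181 mm of thermosteric rise

Layer 1 at 23 °C → α = 2.4×10⁻⁴ K⁻¹
Layer 2 at 15 °C → α = 1.8×10⁻⁴ K⁻¹
Layer 3 at 8.4 °C → α = 1.4×10⁻⁴ K⁻¹
Layer 4 at 2.2 °C → α = 0.92×10⁻⁴ K⁻¹
Layer 1: 2.4×10⁻⁴ × 260 × 0.49 = 0.030576 m
Layer 2: 550 × 1.8×10⁻⁴ × 0.77 = 0.07623 m
410 × 1.4×10⁻⁴ × 0.73 = 0.041902 m
0.46 × 770 × 0.92×10⁻⁴ = 0.0325864 m
Δh = 0.030576 + 0.07623 + 0.041902 + 0.0325864 = 0.1812944 m ≈ 181 mm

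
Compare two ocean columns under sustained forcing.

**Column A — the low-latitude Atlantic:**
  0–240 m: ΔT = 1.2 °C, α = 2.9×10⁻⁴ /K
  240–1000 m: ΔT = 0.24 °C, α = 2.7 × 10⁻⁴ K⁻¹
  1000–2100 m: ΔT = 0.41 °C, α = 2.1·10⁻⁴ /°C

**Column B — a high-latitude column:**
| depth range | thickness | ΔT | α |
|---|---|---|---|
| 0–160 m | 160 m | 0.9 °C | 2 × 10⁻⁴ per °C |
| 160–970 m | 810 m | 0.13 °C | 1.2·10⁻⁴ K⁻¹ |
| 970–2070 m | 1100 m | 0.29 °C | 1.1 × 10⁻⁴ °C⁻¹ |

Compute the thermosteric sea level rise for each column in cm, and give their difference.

A: 23 cm; B: 7.7 cm; difference 15 cm

A 1.2 × 2.9×10⁻⁴ × 240 = 0.08352 m
A Layer 2: 0.24 × 760 × 2.7×10⁻⁴ = 0.049248 m
A Layer 3: 0.41 × 1100 × 2.1×10⁻⁴ = 0.09471 m
A total: 0.227478 m
B 0–160 m: 0.9 × 160 × 2×10⁻⁴ = 0.02880 m
B Layer 2: 0.13 × 810 × 1.2×10⁻⁴ = 0.012636 m
B 0.29 × 1.1×10⁻⁴ × 1100 = 0.03509 m
B total: 0.076526 m
Difference: 0.227478 − 0.076526 = 0.150952 m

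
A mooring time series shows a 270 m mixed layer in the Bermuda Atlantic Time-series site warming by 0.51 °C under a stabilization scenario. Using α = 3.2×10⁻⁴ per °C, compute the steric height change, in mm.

Δh = αΔT·H = 3.2×10⁻⁴ × 0.51 × 270 = 0.044064 m

44.1 mm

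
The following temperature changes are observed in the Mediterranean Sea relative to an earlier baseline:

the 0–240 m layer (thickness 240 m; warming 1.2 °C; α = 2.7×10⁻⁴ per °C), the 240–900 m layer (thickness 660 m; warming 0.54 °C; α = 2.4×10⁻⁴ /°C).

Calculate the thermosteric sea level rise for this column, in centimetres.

16.3 cm

0–240 m: 1.2 × 240 × 2.7×10⁻⁴ = 0.07776 m
Layer 2: 660 × 0.54 × 2.4×10⁻⁴ = 0.085536 m
Δh = 0.07776 + 0.085536 = 0.163296 m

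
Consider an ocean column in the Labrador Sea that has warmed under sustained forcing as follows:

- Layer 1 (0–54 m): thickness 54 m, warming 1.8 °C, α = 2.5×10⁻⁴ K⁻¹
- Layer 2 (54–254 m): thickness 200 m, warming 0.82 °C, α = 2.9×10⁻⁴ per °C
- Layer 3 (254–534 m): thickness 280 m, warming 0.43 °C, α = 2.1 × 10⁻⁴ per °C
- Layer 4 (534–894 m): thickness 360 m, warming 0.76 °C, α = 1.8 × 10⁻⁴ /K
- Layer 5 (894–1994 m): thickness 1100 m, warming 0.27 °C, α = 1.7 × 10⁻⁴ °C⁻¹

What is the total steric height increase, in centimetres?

Δh ≈ 19.7 cm

54 × 2.5×10⁻⁴ × 1.8 = 0.02430 m
200 × 2.9×10⁻⁴ × 0.82 = 0.04756 m
0.43 × 280 × 2.1×10⁻⁴ = 0.025284 m
534–894 m: 1.8×10⁻⁴ × 360 × 0.76 = 0.049248 m
0.27 × 1.7×10⁻⁴ × 1100 = 0.05049 m
Δh = 0.02430 + 0.04756 + 0.025284 + 0.049248 + 0.05049 = 0.196882 m ≈ 19.7 cm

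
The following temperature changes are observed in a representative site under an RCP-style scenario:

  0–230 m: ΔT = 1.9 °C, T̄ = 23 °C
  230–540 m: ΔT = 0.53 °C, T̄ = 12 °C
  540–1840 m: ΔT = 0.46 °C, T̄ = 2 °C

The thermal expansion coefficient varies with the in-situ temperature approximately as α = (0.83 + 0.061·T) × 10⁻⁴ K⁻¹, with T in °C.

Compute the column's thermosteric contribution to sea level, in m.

Δh ≈ 0.180 m

Layer 1: α = (0.83 + 0.061×23)×10⁻⁴ = 2.233×10⁻⁴ K⁻¹
Layer 2: α = (0.83 + 0.061×12)×10⁻⁴ = 1.562×10⁻⁴ K⁻¹
Layer 3: α = (0.83 + 0.061×2)×10⁻⁴ = 0.952×10⁻⁴ K⁻¹
0–230 m: 1.9 × 230 × 2.233×10⁻⁴ = 0.0975821 m
230–540 m: 310 × 0.53 × 1.562×10⁻⁴ = 0.02566366 m
Layer 3: 0.46 × 0.952×10⁻⁴ × 1300 = 0.0569296 m
Δh = 0.0975821 + 0.02566366 + 0.0569296 = 0.18017536 m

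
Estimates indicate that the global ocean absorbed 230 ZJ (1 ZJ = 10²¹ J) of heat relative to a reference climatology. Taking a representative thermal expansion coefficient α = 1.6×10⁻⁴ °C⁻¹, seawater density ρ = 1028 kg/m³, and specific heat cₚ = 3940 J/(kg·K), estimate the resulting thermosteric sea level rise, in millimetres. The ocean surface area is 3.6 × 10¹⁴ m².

Δh ≈ 25.2 mm

Per unit area: Q = 230×10²¹ / (3.6×10¹⁴) ≈ 6.389×10⁸ J/m²
Δh = αQ/(ρcₚ) = 1.6×10⁻⁴ × 6.389×10⁸ / (1028 × 3940) ≈ 0.025238 m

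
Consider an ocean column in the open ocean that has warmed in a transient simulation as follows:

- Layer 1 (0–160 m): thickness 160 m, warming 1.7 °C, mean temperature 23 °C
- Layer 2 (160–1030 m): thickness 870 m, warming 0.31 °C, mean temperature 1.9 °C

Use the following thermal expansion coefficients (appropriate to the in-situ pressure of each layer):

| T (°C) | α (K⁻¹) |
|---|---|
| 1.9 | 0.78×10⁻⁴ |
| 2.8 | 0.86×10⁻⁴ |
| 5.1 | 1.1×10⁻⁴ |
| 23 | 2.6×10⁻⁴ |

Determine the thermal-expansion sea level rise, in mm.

92 mm

Layer 1 at 23 °C → α = 2.6×10⁻⁴ K⁻¹
Layer 2 at 1.9 °C → α = 0.78×10⁻⁴ K⁻¹
160 × 1.7 × 2.6×10⁻⁴ = 0.07072 m
Layer 2: 0.78×10⁻⁴ × 870 × 0.31 = 0.0210366 m
Δh = 0.07072 + 0.0210366 = 0.0917566 m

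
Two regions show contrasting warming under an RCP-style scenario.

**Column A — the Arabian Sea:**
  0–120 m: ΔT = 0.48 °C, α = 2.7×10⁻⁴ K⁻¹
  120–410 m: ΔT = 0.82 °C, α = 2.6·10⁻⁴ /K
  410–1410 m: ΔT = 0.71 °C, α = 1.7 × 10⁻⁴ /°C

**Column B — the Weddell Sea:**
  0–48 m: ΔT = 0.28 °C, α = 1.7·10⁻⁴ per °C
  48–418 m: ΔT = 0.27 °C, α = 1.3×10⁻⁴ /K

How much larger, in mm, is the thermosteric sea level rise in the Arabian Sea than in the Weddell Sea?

183 mm

A Layer 1: 120 × 0.48 × 2.7×10⁻⁴ = 0.015552 m
A Layer 2: 2.6×10⁻⁴ × 290 × 0.82 = 0.061828 m
A 1.7×10⁻⁴ × 1000 × 0.71 = 0.12070 m
A total: 0.19808 m
B Layer 1: 48 × 1.7×10⁻⁴ × 0.28 = 0.0022848 m
B 370 × 0.27 × 1.3×10⁻⁴ = 0.012987 m
B total: 0.0152718 m
Difference: 0.19808 − 0.0152718 = 0.1828082 m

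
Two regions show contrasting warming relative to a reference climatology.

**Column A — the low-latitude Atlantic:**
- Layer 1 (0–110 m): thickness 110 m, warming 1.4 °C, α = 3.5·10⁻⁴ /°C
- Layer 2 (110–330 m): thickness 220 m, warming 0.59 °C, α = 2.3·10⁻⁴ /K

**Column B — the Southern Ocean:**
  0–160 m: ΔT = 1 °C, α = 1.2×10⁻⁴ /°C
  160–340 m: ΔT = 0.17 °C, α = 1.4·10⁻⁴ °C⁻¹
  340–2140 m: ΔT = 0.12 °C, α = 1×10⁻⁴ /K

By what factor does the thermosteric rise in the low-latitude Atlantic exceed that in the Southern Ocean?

A 0–110 m: 3.5×10⁻⁴ × 110 × 1.4 = 0.05390 m
A 110–330 m: 2.3×10⁻⁴ × 220 × 0.59 = 0.029854 m
A total: 0.083754 m
B 1 × 160 × 1.2×10⁻⁴ = 0.01920 m
B Layer 2: 180 × 1.4×10⁻⁴ × 0.17 = 0.004284 m
B Layer 3: 1800 × 0.12 × 1×10⁻⁴ = 0.02160 m
B total: 0.045084 m
Ratio: 0.083754 / 0.045084 ≈ 1.858

1.86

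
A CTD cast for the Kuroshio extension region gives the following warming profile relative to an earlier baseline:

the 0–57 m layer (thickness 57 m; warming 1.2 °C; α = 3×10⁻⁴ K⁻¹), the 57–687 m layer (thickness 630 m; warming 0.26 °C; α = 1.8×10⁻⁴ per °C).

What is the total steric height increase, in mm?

0–57 m: 1.2 × 3×10⁻⁴ × 57 = 0.02052 m
57–687 m: 1.8×10⁻⁴ × 630 × 0.26 = 0.029484 m
Δh = 0.02052 + 0.029484 = 0.050004 m ≈ 50.0 mm

50.0 mm of thermosteric rise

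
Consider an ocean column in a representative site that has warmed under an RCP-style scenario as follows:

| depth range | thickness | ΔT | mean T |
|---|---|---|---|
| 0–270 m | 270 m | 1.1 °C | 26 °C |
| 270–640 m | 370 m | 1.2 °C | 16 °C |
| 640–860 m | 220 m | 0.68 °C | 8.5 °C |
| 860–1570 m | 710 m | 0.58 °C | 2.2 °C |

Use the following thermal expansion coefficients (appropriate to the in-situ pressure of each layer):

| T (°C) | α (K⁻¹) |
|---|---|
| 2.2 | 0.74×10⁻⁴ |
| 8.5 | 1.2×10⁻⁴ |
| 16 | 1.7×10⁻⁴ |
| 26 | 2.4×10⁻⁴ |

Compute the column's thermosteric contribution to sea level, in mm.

Δh = 200 mm

Layer 1 at 26 °C → α = 2.4×10⁻⁴ K⁻¹
Layer 2 at 16 °C → α = 1.7×10⁻⁴ K⁻¹
Layer 3 at 8.5 °C → α = 1.2×10⁻⁴ K⁻¹
Layer 4 at 2.2 °C → α = 0.74×10⁻⁴ K⁻¹
0–270 m: 270 × 2.4×10⁻⁴ × 1.1 = 0.07128 m
270–640 m: 1.2 × 370 × 1.7×10⁻⁴ = 0.07548 m
640–860 m: 220 × 0.68 × 1.2×10⁻⁴ = 0.017952 m
710 × 0.74×10⁻⁴ × 0.58 = 0.0304732 m
Δh = 0.07128 + 0.07548 + 0.017952 + 0.0304732 = 0.1951852 m ≈ 200 mm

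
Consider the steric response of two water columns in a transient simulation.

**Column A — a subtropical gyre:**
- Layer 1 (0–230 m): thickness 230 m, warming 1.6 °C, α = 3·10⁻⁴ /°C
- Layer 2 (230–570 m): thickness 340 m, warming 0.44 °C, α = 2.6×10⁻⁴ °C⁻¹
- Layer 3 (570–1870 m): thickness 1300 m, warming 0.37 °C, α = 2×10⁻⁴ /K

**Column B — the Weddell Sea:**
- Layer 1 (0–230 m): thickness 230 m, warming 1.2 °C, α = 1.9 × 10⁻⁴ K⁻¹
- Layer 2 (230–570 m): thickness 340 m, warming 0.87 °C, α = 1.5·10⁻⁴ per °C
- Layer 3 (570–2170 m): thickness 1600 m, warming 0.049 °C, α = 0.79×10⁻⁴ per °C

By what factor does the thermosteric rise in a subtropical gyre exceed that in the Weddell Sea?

a factor of 2.4

A 0–230 m: 230 × 3×10⁻⁴ × 1.6 = 0.11040 m
A 2.6×10⁻⁴ × 0.44 × 340 = 0.038896 m
A 570–1870 m: 2×10⁻⁴ × 0.37 × 1300 = 0.09620 m
A total: 0.245496 m
B 230 × 1.2 × 1.9×10⁻⁴ = 0.05244 m
B 230–570 m: 0.87 × 340 × 1.5×10⁻⁴ = 0.04437 m
B Layer 3: 1600 × 0.79×10⁻⁴ × 0.049 = 0.0061936 m
B total: 0.1030036 m
Ratio: 0.245496 / 0.1030036 ≈ 2.383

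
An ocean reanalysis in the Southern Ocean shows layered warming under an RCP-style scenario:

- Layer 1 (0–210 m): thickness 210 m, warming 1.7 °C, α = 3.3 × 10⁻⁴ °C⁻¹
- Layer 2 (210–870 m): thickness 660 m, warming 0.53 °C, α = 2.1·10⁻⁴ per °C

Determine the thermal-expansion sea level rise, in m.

0.191 m

Layer 1: 3.3×10⁻⁴ × 210 × 1.7 = 0.11781 m
Layer 2: 2.1×10⁻⁴ × 0.53 × 660 = 0.073458 m
Δh = 0.11781 + 0.073458 = 0.191268 m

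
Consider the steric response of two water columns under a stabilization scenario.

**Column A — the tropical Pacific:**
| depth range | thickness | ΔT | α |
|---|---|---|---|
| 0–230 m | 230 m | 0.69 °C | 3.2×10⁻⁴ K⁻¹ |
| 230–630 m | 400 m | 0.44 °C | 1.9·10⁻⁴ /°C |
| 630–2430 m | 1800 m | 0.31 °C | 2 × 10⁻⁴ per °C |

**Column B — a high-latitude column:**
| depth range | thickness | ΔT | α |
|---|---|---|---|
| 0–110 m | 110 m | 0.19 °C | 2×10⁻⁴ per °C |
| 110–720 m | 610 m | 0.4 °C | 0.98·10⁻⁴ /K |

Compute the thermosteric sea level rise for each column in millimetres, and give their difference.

Δh_A ≈ 200 mm, Δh_B ≈ 28 mm; difference ≈ 170 mm

A 0.69 × 3.2×10⁻⁴ × 230 = 0.050784 m
A 1.9×10⁻⁴ × 400 × 0.44 = 0.03344 m
A 2×10⁻⁴ × 1800 × 0.31 = 0.11160 m
A total: 0.195824 m
B Layer 1: 110 × 0.19 × 2×10⁻⁴ = 0.00418 m
B 0.4 × 0.98×10⁻⁴ × 610 = 0.023912 m
B total: 0.028092 m
Difference: 0.195824 − 0.028092 = 0.167732 m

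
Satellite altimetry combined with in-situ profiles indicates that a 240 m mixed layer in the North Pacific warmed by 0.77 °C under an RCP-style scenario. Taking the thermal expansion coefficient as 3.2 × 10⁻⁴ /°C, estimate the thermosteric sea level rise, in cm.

Δh = αΔT·H = 3.2×10⁻⁴ × 0.77 × 240 = 0.059136 m

Δh = 5.9 cm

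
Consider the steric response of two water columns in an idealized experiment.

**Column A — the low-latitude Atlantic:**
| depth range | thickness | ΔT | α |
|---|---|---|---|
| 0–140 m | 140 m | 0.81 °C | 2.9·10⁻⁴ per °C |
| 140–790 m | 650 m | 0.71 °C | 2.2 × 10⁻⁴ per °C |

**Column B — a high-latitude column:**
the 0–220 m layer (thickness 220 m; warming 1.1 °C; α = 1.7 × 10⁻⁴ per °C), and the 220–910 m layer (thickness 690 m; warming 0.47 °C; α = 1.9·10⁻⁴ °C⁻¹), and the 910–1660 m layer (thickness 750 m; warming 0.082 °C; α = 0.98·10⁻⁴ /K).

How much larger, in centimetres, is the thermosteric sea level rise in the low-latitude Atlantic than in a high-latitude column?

A 0.81 × 2.9×10⁻⁴ × 140 = 0.032886 m
A Layer 2: 0.71 × 2.2×10⁻⁴ × 650 = 0.10153 m
A total: 0.134416 m
B 220 × 1.7×10⁻⁴ × 1.1 = 0.04114 m
B 220–910 m: 0.47 × 1.9×10⁻⁴ × 690 = 0.061617 m
B Layer 3: 750 × 0.98×10⁻⁴ × 0.082 = 0.006027 m
B total: 0.108784 m
Difference: 0.134416 − 0.108784 = 0.025632 m

Δh_A − Δh_B ≈ 2.56 cm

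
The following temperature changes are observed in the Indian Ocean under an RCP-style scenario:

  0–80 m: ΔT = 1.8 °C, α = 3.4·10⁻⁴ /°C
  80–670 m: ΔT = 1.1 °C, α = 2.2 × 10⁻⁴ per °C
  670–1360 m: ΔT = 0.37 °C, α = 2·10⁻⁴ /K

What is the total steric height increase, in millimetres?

243 mm

3.4×10⁻⁴ × 1.8 × 80 = 0.04896 m
Layer 2: 1.1 × 590 × 2.2×10⁻⁴ = 0.14278 m
690 × 2×10⁻⁴ × 0.37 = 0.05106 m
Δh = 0.04896 + 0.14278 + 0.05106 = 0.24280 m ≈ 243 mm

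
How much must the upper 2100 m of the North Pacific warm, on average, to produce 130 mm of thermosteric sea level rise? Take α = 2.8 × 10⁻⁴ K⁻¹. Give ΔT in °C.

about 0.221 °C

ΔT = Δh/(αH) = 0.13 / (2.8×10⁻⁴ × 2100) ≈ 0.2211 °C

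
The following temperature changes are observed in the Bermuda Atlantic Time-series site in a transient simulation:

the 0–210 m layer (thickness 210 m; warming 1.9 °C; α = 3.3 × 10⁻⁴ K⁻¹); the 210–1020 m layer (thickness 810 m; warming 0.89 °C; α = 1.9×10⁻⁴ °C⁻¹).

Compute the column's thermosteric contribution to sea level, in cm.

1.9 × 210 × 3.3×10⁻⁴ = 0.13167 m
0.89 × 1.9×10⁻⁴ × 810 = 0.136971 m
Δh = 0.13167 + 0.136971 = 0.268641 m ≈ 26.9 cm

Δh = 26.9 cm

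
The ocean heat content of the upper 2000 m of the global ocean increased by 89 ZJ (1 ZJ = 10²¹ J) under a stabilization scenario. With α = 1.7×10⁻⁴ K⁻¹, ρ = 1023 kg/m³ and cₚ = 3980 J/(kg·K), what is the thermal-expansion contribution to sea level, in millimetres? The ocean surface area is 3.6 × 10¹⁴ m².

Δh ≈ 10.3 mm

Per unit area: Q = 89×10²¹ / (3.6×10¹⁴) ≈ 2.472×10⁸ J/m²
Δh = αQ/(ρcₚ) = 1.7×10⁻⁴ × 2.472×10⁸ / (1023 × 3980) ≈ 0.010321 m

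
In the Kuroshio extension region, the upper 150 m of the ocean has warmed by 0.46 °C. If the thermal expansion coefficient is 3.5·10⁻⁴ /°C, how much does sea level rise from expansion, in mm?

Δh = αΔT·H = 3.5×10⁻⁴ × 0.46 × 150 = 0.02415 m

Δh ≈ 24.2 mm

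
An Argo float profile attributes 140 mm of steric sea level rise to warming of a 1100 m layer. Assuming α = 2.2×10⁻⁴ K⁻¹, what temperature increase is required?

0.579 K

ΔT = Δh/(αH) = 0.14 / (2.2×10⁻⁴ × 1100) ≈ 0.5785 K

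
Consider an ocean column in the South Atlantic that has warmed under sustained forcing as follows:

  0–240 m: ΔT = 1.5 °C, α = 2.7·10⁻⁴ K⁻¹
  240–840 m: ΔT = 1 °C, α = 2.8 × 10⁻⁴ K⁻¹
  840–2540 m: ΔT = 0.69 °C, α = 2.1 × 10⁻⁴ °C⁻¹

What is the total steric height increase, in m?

240 × 1.5 × 2.7×10⁻⁴ = 0.09720 m
600 × 2.8×10⁻⁴ × 1 = 0.16800 m
840–2540 m: 2.1×10⁻⁴ × 0.69 × 1700 = 0.24633 m
Δh = 0.09720 + 0.16800 + 0.24633 = 0.51153 m ≈ 0.51 m

0.51 m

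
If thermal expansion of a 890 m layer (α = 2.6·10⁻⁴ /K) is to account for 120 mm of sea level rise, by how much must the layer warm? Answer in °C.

ΔT = Δh/(αH) = 0.12 / (2.6×10⁻⁴ × 890) ≈ 0.5186 °C

0.52 °C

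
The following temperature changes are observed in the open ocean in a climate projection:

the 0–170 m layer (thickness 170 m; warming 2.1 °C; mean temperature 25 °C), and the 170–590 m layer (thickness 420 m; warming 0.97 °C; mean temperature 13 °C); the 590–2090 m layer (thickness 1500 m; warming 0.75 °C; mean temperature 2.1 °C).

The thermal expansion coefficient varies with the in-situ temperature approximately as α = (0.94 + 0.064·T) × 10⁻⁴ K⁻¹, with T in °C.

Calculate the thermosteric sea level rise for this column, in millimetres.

Layer 1: α = (0.94 + 0.064×25)×10⁻⁴ = 2.54×10⁻⁴ K⁻¹
Layer 2: α = (0.94 + 0.064×13)×10⁻⁴ = 1.772×10⁻⁴ K⁻¹
Layer 3: α = (0.94 + 0.064×2.1)×10⁻⁴ = 1.0744×10⁻⁴ K⁻¹
170 × 2.1 × 2.54×10⁻⁴ = 0.090678 m
170–590 m: 0.97 × 1.772×10⁻⁴ × 420 = 0.07219128 m
Layer 3: 1.0744×10⁻⁴ × 0.75 × 1500 = 0.12087 m
Δh = 0.090678 + 0.07219128 + 0.12087 = 0.28373928 m ≈ 284 mm

284 mm of thermosteric rise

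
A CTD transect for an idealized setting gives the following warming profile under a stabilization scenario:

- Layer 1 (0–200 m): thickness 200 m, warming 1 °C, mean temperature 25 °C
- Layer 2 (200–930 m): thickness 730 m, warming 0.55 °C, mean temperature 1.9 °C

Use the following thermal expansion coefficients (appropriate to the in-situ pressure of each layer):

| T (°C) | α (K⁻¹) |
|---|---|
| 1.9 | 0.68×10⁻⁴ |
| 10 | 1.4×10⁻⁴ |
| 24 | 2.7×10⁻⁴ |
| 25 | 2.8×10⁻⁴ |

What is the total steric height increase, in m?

Layer 1 at 25 °C → α = 2.8×10⁻⁴ K⁻¹
Layer 2 at 1.9 °C → α = 0.68×10⁻⁴ K⁻¹
Layer 1: 200 × 2.8×10⁻⁴ × 1 = 0.05600 m
0.68×10⁻⁴ × 0.55 × 730 = 0.027302 m
Δh = 0.05600 + 0.027302 = 0.083302 m

Δh ≈ 0.083 m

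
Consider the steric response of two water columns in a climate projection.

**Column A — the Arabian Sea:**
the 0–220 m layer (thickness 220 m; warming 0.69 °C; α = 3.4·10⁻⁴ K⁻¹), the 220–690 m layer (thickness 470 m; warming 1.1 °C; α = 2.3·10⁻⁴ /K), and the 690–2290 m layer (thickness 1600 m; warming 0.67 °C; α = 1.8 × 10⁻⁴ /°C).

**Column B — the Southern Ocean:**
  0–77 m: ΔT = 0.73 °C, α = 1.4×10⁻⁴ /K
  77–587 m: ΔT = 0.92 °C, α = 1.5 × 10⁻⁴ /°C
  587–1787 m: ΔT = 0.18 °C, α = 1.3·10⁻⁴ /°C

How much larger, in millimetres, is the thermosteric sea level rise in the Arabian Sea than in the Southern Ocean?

A 0–220 m: 3.4×10⁻⁴ × 0.69 × 220 = 0.051612 m
A Layer 2: 470 × 1.1 × 2.3×10⁻⁴ = 0.11891 m
A Layer 3: 0.67 × 1.8×10⁻⁴ × 1600 = 0.19296 m
A total: 0.363482 m
B Layer 1: 1.4×10⁻⁴ × 77 × 0.73 = 0.0078694 m
B 0.92 × 1.5×10⁻⁴ × 510 = 0.07038 m
B 1200 × 1.3×10⁻⁴ × 0.18 = 0.02808 m
B total: 0.1063294 m
Difference: 0.363482 − 0.1063294 = 0.2571526 m

Δh_A − Δh_B ≈ 260 mm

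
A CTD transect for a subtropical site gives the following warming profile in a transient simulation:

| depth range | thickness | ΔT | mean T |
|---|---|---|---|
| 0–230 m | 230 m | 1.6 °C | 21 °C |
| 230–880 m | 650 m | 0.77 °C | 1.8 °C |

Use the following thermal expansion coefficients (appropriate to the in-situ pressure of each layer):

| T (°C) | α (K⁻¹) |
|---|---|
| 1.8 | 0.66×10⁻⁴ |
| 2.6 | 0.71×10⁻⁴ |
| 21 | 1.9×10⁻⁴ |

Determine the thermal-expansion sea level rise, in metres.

Layer 1 at 21 °C → α = 1.9×10⁻⁴ K⁻¹
Layer 2 at 1.8 °C → α = 0.66×10⁻⁴ K⁻¹
Layer 1: 1.6 × 1.9×10⁻⁴ × 230 = 0.06992 m
Layer 2: 0.66×10⁻⁴ × 650 × 0.77 = 0.033033 m
Δh = 0.06992 + 0.033033 = 0.102953 m ≈ 0.10 m

Δh = 0.10 m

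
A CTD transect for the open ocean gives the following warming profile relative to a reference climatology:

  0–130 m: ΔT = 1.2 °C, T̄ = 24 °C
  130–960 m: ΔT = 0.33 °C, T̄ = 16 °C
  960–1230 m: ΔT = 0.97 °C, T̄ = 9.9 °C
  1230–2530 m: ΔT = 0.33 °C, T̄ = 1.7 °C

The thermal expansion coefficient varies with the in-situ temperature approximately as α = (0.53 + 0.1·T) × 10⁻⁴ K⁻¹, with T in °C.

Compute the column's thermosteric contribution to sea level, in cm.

Δh = 17 cm

Layer 1: α = (0.53 + 0.1×24)×10⁻⁴ = 2.93×10⁻⁴ K⁻¹
Layer 2: α = (0.53 + 0.1×16)×10⁻⁴ = 2.13×10⁻⁴ K⁻¹
Layer 3: α = (0.53 + 0.1×9.9)×10⁻⁴ = 1.52×10⁻⁴ K⁻¹
Layer 4: α = (0.53 + 0.1×1.7)×10⁻⁴ = 0.7×10⁻⁴ K⁻¹
Layer 1: 1.2 × 130 × 2.93×10⁻⁴ = 0.045708 m
830 × 0.33 × 2.13×10⁻⁴ = 0.0583407 m
270 × 1.52×10⁻⁴ × 0.97 = 0.0398088 m
1230–2530 m: 0.33 × 1300 × 0.7×10⁻⁴ = 0.03003 m
Δh = 0.045708 + 0.0583407 + 0.0398088 + 0.03003 = 0.1738875 m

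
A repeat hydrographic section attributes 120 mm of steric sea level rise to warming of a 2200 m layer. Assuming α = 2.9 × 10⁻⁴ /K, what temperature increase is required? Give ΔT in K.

ΔT = Δh/(αH) = 0.12 / (2.9×10⁻⁴ × 2200) ≈ 0.1881 K

ΔT ≈ 0.19 K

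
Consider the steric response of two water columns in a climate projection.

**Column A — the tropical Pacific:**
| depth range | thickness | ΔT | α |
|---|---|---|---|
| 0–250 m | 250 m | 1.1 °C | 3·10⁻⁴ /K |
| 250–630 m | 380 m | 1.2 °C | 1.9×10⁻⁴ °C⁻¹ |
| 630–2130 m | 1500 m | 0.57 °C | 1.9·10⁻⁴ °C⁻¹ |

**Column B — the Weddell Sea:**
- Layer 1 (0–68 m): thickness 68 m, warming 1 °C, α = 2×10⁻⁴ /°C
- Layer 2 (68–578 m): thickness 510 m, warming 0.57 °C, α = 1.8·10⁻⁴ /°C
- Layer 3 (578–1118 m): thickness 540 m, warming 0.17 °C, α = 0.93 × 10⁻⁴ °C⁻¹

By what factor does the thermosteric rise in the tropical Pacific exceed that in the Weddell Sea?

A 0–250 m: 3×10⁻⁴ × 1.1 × 250 = 0.08250 m
A 1.9×10⁻⁴ × 380 × 1.2 = 0.08664 m
A 630–2130 m: 1.9×10⁻⁴ × 0.57 × 1500 = 0.16245 m
A total: 0.33159 m
B 0–68 m: 2×10⁻⁴ × 1 × 68 = 0.01360 m
B Layer 2: 510 × 1.8×10⁻⁴ × 0.57 = 0.052326 m
B Layer 3: 540 × 0.93×10⁻⁴ × 0.17 = 0.0085374 m
B total: 0.0744634 m
Ratio: 0.33159 / 0.0744634 ≈ 4.453

≈ 4.5×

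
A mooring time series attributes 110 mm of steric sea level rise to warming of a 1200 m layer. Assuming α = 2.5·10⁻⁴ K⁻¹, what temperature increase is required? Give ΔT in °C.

ΔT = Δh/(αH) = 0.11 / (2.5×10⁻⁴ × 1200) ≈ 0.3667 °C

about 0.37 °C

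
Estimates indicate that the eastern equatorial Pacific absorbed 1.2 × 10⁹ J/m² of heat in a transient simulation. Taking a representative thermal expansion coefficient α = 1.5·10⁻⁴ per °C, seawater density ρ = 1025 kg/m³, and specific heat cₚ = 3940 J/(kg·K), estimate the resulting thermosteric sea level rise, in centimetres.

Δh = αQ/(ρcₚ) = 1.5×10⁻⁴ × 1.2×10⁹ / (1025 × 3940) ≈ 0.044571 m

Δh ≈ 4.46 cm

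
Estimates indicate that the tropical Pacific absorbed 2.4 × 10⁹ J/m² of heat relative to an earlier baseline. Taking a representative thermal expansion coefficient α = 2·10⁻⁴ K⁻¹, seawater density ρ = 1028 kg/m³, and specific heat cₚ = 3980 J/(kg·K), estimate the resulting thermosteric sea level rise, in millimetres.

Δh = αQ/(ρcₚ) = 2×10⁻⁴ × 2.4×10⁹ / (1028 × 3980) ≈ 0.11732 m

120 mm of thermosteric rise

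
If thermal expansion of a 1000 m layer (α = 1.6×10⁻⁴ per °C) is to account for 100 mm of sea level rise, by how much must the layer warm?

ΔT = Δh/(αH) = 0.1 / (1.6×10⁻⁴ × 1000) = 0.6250 °C

about 0.625 °C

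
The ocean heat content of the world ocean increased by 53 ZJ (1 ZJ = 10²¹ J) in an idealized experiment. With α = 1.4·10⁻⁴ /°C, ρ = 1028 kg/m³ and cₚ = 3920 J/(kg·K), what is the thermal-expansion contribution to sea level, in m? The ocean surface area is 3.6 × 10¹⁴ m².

Per unit area: Q = 53×10²¹ / (3.6×10¹⁴) ≈ 1.472×10⁸ J/m²
Δh = αQ/(ρcₚ) = 1.4×10⁻⁴ × 1.472×10⁸ / (1028 × 3920) ≈ 0.005114 m

0.00511 m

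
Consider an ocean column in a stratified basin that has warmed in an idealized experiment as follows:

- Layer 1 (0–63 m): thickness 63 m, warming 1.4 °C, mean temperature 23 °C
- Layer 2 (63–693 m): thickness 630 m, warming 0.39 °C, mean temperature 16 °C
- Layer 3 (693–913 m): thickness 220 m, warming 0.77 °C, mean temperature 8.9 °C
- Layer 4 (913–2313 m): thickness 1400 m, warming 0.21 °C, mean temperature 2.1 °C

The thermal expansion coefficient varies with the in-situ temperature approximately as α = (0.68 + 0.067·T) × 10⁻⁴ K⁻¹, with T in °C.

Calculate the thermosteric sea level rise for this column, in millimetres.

Layer 1: α = (0.68 + 0.067×23)×10⁻⁴ = 2.221×10⁻⁴ K⁻¹
Layer 2: α = (0.68 + 0.067×16)×10⁻⁴ = 1.752×10⁻⁴ K⁻¹
Layer 3: α = (0.68 + 0.067×8.9)×10⁻⁴ = 1.2763×10⁻⁴ K⁻¹
Layer 4: α = (0.68 + 0.067×2.1)×10⁻⁴ = 0.8207×10⁻⁴ K⁻¹
0–63 m: 1.4 × 63 × 2.221×10⁻⁴ = 0.01958922 m
1.752×10⁻⁴ × 0.39 × 630 = 0.04304664 m
Layer 3: 0.77 × 1.2763×10⁻⁴ × 220 = 0.021620522 m
Layer 4: 0.21 × 0.8207×10⁻⁴ × 1400 = 0.02412858 m
Δh = 0.01958922 + 0.04304664 + 0.021620522 + 0.02412858 = 0.108384962 m

Δh ≈ 108 mm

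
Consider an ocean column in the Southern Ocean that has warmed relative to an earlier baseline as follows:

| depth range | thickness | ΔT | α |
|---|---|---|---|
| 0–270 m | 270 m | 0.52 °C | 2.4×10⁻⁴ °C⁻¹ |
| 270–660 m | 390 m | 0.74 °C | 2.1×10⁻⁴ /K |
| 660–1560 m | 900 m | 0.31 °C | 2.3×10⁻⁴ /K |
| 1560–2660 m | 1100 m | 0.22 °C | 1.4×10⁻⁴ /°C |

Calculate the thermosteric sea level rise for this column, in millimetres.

Layer 1: 270 × 0.52 × 2.4×10⁻⁴ = 0.033696 m
Layer 2: 2.1×10⁻⁴ × 390 × 0.74 = 0.060606 m
660–1560 m: 2.3×10⁻⁴ × 900 × 0.31 = 0.06417 m
1.4×10⁻⁴ × 0.22 × 1100 = 0.03388 m
Δh = 0.033696 + 0.060606 + 0.06417 + 0.03388 = 0.192352 m

about 190 mm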